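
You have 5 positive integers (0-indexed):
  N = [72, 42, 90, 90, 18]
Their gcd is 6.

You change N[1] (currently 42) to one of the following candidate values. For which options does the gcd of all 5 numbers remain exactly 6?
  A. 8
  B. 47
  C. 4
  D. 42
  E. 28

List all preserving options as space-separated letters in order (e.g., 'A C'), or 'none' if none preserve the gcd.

Answer: D

Derivation:
Old gcd = 6; gcd of others (without N[1]) = 18
New gcd for candidate v: gcd(18, v). Preserves old gcd iff gcd(18, v) = 6.
  Option A: v=8, gcd(18,8)=2 -> changes
  Option B: v=47, gcd(18,47)=1 -> changes
  Option C: v=4, gcd(18,4)=2 -> changes
  Option D: v=42, gcd(18,42)=6 -> preserves
  Option E: v=28, gcd(18,28)=2 -> changes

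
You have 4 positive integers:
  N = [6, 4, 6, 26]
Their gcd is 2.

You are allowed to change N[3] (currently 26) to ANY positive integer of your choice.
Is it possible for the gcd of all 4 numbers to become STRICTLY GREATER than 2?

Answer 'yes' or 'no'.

Current gcd = 2
gcd of all OTHER numbers (without N[3]=26): gcd([6, 4, 6]) = 2
The new gcd after any change is gcd(2, new_value).
This can be at most 2.
Since 2 = old gcd 2, the gcd can only stay the same or decrease.

Answer: no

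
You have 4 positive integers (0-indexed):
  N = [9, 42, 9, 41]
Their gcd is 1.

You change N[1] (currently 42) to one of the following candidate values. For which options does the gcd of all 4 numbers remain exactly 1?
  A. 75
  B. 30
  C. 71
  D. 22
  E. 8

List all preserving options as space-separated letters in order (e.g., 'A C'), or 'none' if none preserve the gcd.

Answer: A B C D E

Derivation:
Old gcd = 1; gcd of others (without N[1]) = 1
New gcd for candidate v: gcd(1, v). Preserves old gcd iff gcd(1, v) = 1.
  Option A: v=75, gcd(1,75)=1 -> preserves
  Option B: v=30, gcd(1,30)=1 -> preserves
  Option C: v=71, gcd(1,71)=1 -> preserves
  Option D: v=22, gcd(1,22)=1 -> preserves
  Option E: v=8, gcd(1,8)=1 -> preserves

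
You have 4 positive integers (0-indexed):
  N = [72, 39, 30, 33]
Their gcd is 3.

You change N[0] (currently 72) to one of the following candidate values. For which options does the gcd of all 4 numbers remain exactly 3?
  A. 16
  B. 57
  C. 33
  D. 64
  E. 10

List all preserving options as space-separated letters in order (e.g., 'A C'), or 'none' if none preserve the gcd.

Old gcd = 3; gcd of others (without N[0]) = 3
New gcd for candidate v: gcd(3, v). Preserves old gcd iff gcd(3, v) = 3.
  Option A: v=16, gcd(3,16)=1 -> changes
  Option B: v=57, gcd(3,57)=3 -> preserves
  Option C: v=33, gcd(3,33)=3 -> preserves
  Option D: v=64, gcd(3,64)=1 -> changes
  Option E: v=10, gcd(3,10)=1 -> changes

Answer: B C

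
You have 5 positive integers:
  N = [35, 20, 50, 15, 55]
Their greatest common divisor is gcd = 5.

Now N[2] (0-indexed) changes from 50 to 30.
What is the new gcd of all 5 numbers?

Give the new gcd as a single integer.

Answer: 5

Derivation:
Numbers: [35, 20, 50, 15, 55], gcd = 5
Change: index 2, 50 -> 30
gcd of the OTHER numbers (without index 2): gcd([35, 20, 15, 55]) = 5
New gcd = gcd(g_others, new_val) = gcd(5, 30) = 5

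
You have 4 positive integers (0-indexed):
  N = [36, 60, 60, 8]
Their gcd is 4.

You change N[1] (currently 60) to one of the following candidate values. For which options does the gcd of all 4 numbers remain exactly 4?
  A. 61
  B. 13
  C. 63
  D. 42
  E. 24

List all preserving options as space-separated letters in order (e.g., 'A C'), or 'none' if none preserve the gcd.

Answer: E

Derivation:
Old gcd = 4; gcd of others (without N[1]) = 4
New gcd for candidate v: gcd(4, v). Preserves old gcd iff gcd(4, v) = 4.
  Option A: v=61, gcd(4,61)=1 -> changes
  Option B: v=13, gcd(4,13)=1 -> changes
  Option C: v=63, gcd(4,63)=1 -> changes
  Option D: v=42, gcd(4,42)=2 -> changes
  Option E: v=24, gcd(4,24)=4 -> preserves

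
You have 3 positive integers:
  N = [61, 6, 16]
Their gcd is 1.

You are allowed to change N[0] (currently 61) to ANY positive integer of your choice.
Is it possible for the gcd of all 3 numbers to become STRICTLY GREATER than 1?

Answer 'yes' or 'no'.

Current gcd = 1
gcd of all OTHER numbers (without N[0]=61): gcd([6, 16]) = 2
The new gcd after any change is gcd(2, new_value).
This can be at most 2.
Since 2 > old gcd 1, the gcd CAN increase (e.g., set N[0] = 2).

Answer: yes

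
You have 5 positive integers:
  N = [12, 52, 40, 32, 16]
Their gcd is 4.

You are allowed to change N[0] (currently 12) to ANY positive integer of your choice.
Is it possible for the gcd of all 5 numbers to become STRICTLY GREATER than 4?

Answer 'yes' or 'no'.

Answer: no

Derivation:
Current gcd = 4
gcd of all OTHER numbers (without N[0]=12): gcd([52, 40, 32, 16]) = 4
The new gcd after any change is gcd(4, new_value).
This can be at most 4.
Since 4 = old gcd 4, the gcd can only stay the same or decrease.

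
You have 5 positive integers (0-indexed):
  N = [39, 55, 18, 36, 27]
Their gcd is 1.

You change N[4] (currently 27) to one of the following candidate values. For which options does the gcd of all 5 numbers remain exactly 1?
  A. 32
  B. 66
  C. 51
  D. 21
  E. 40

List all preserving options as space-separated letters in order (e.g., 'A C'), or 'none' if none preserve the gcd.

Old gcd = 1; gcd of others (without N[4]) = 1
New gcd for candidate v: gcd(1, v). Preserves old gcd iff gcd(1, v) = 1.
  Option A: v=32, gcd(1,32)=1 -> preserves
  Option B: v=66, gcd(1,66)=1 -> preserves
  Option C: v=51, gcd(1,51)=1 -> preserves
  Option D: v=21, gcd(1,21)=1 -> preserves
  Option E: v=40, gcd(1,40)=1 -> preserves

Answer: A B C D E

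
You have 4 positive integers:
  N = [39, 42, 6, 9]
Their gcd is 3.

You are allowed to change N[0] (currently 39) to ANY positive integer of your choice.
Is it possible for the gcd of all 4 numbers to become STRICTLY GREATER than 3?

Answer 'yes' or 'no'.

Current gcd = 3
gcd of all OTHER numbers (without N[0]=39): gcd([42, 6, 9]) = 3
The new gcd after any change is gcd(3, new_value).
This can be at most 3.
Since 3 = old gcd 3, the gcd can only stay the same or decrease.

Answer: no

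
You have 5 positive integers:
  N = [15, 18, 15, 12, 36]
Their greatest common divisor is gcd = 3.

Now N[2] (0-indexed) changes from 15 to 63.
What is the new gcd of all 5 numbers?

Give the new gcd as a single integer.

Answer: 3

Derivation:
Numbers: [15, 18, 15, 12, 36], gcd = 3
Change: index 2, 15 -> 63
gcd of the OTHER numbers (without index 2): gcd([15, 18, 12, 36]) = 3
New gcd = gcd(g_others, new_val) = gcd(3, 63) = 3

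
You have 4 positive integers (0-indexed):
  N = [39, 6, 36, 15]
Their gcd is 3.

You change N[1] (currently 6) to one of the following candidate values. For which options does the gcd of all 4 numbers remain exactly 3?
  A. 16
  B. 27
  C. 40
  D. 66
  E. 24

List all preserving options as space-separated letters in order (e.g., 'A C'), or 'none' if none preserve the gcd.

Answer: B D E

Derivation:
Old gcd = 3; gcd of others (without N[1]) = 3
New gcd for candidate v: gcd(3, v). Preserves old gcd iff gcd(3, v) = 3.
  Option A: v=16, gcd(3,16)=1 -> changes
  Option B: v=27, gcd(3,27)=3 -> preserves
  Option C: v=40, gcd(3,40)=1 -> changes
  Option D: v=66, gcd(3,66)=3 -> preserves
  Option E: v=24, gcd(3,24)=3 -> preserves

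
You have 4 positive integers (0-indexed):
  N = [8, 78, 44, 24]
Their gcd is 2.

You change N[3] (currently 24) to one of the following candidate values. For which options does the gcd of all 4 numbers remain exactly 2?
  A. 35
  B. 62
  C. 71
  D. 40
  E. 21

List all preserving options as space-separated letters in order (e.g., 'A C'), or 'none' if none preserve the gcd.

Old gcd = 2; gcd of others (without N[3]) = 2
New gcd for candidate v: gcd(2, v). Preserves old gcd iff gcd(2, v) = 2.
  Option A: v=35, gcd(2,35)=1 -> changes
  Option B: v=62, gcd(2,62)=2 -> preserves
  Option C: v=71, gcd(2,71)=1 -> changes
  Option D: v=40, gcd(2,40)=2 -> preserves
  Option E: v=21, gcd(2,21)=1 -> changes

Answer: B D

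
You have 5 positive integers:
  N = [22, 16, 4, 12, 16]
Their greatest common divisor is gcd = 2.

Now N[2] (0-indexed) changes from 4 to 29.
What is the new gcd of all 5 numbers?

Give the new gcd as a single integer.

Answer: 1

Derivation:
Numbers: [22, 16, 4, 12, 16], gcd = 2
Change: index 2, 4 -> 29
gcd of the OTHER numbers (without index 2): gcd([22, 16, 12, 16]) = 2
New gcd = gcd(g_others, new_val) = gcd(2, 29) = 1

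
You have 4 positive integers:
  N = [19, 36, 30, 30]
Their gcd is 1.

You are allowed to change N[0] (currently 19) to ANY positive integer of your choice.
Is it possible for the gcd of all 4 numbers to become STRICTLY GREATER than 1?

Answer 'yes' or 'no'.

Current gcd = 1
gcd of all OTHER numbers (without N[0]=19): gcd([36, 30, 30]) = 6
The new gcd after any change is gcd(6, new_value).
This can be at most 6.
Since 6 > old gcd 1, the gcd CAN increase (e.g., set N[0] = 6).

Answer: yes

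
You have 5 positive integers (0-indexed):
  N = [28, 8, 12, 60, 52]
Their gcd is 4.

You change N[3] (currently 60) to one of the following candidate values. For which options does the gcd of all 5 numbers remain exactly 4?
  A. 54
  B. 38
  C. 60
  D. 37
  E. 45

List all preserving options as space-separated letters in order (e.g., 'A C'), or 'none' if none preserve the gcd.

Answer: C

Derivation:
Old gcd = 4; gcd of others (without N[3]) = 4
New gcd for candidate v: gcd(4, v). Preserves old gcd iff gcd(4, v) = 4.
  Option A: v=54, gcd(4,54)=2 -> changes
  Option B: v=38, gcd(4,38)=2 -> changes
  Option C: v=60, gcd(4,60)=4 -> preserves
  Option D: v=37, gcd(4,37)=1 -> changes
  Option E: v=45, gcd(4,45)=1 -> changes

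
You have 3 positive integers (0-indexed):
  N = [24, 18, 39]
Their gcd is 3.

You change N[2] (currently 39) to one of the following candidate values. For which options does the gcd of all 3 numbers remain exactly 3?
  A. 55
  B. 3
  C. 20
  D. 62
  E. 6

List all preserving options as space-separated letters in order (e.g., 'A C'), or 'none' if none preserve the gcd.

Answer: B

Derivation:
Old gcd = 3; gcd of others (without N[2]) = 6
New gcd for candidate v: gcd(6, v). Preserves old gcd iff gcd(6, v) = 3.
  Option A: v=55, gcd(6,55)=1 -> changes
  Option B: v=3, gcd(6,3)=3 -> preserves
  Option C: v=20, gcd(6,20)=2 -> changes
  Option D: v=62, gcd(6,62)=2 -> changes
  Option E: v=6, gcd(6,6)=6 -> changes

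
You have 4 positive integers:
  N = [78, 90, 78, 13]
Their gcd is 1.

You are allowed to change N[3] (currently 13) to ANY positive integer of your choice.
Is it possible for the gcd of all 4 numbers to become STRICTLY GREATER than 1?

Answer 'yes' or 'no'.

Answer: yes

Derivation:
Current gcd = 1
gcd of all OTHER numbers (without N[3]=13): gcd([78, 90, 78]) = 6
The new gcd after any change is gcd(6, new_value).
This can be at most 6.
Since 6 > old gcd 1, the gcd CAN increase (e.g., set N[3] = 6).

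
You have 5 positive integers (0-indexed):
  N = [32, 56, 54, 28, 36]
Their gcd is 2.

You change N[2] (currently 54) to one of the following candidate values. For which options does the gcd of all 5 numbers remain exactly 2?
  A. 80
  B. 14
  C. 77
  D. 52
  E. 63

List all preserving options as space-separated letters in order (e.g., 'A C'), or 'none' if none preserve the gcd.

Old gcd = 2; gcd of others (without N[2]) = 4
New gcd for candidate v: gcd(4, v). Preserves old gcd iff gcd(4, v) = 2.
  Option A: v=80, gcd(4,80)=4 -> changes
  Option B: v=14, gcd(4,14)=2 -> preserves
  Option C: v=77, gcd(4,77)=1 -> changes
  Option D: v=52, gcd(4,52)=4 -> changes
  Option E: v=63, gcd(4,63)=1 -> changes

Answer: B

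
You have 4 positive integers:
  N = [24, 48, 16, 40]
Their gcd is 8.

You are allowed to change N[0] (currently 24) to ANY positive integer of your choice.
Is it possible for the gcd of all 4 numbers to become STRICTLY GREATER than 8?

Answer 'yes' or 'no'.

Current gcd = 8
gcd of all OTHER numbers (without N[0]=24): gcd([48, 16, 40]) = 8
The new gcd after any change is gcd(8, new_value).
This can be at most 8.
Since 8 = old gcd 8, the gcd can only stay the same or decrease.

Answer: no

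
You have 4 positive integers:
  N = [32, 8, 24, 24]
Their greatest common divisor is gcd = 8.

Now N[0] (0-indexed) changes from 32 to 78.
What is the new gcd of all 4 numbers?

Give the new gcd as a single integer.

Answer: 2

Derivation:
Numbers: [32, 8, 24, 24], gcd = 8
Change: index 0, 32 -> 78
gcd of the OTHER numbers (without index 0): gcd([8, 24, 24]) = 8
New gcd = gcd(g_others, new_val) = gcd(8, 78) = 2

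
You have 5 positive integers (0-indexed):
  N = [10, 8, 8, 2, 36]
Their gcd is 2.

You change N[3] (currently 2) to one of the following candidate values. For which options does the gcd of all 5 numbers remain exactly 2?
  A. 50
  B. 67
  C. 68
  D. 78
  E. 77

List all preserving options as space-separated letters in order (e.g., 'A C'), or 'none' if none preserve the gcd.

Old gcd = 2; gcd of others (without N[3]) = 2
New gcd for candidate v: gcd(2, v). Preserves old gcd iff gcd(2, v) = 2.
  Option A: v=50, gcd(2,50)=2 -> preserves
  Option B: v=67, gcd(2,67)=1 -> changes
  Option C: v=68, gcd(2,68)=2 -> preserves
  Option D: v=78, gcd(2,78)=2 -> preserves
  Option E: v=77, gcd(2,77)=1 -> changes

Answer: A C D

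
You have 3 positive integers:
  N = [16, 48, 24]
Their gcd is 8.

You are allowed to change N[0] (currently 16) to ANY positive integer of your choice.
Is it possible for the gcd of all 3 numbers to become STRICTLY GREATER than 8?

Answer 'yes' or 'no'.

Current gcd = 8
gcd of all OTHER numbers (without N[0]=16): gcd([48, 24]) = 24
The new gcd after any change is gcd(24, new_value).
This can be at most 24.
Since 24 > old gcd 8, the gcd CAN increase (e.g., set N[0] = 24).

Answer: yes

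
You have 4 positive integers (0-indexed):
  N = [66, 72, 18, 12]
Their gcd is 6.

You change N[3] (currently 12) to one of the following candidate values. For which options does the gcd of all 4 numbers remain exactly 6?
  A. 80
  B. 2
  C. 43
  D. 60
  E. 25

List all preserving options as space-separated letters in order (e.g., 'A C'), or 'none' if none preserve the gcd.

Old gcd = 6; gcd of others (without N[3]) = 6
New gcd for candidate v: gcd(6, v). Preserves old gcd iff gcd(6, v) = 6.
  Option A: v=80, gcd(6,80)=2 -> changes
  Option B: v=2, gcd(6,2)=2 -> changes
  Option C: v=43, gcd(6,43)=1 -> changes
  Option D: v=60, gcd(6,60)=6 -> preserves
  Option E: v=25, gcd(6,25)=1 -> changes

Answer: D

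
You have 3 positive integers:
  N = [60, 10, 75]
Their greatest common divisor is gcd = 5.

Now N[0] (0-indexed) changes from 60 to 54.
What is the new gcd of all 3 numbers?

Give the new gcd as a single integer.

Numbers: [60, 10, 75], gcd = 5
Change: index 0, 60 -> 54
gcd of the OTHER numbers (without index 0): gcd([10, 75]) = 5
New gcd = gcd(g_others, new_val) = gcd(5, 54) = 1

Answer: 1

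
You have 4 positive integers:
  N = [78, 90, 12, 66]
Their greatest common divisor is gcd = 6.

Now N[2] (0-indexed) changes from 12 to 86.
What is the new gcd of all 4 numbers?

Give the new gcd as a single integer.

Numbers: [78, 90, 12, 66], gcd = 6
Change: index 2, 12 -> 86
gcd of the OTHER numbers (without index 2): gcd([78, 90, 66]) = 6
New gcd = gcd(g_others, new_val) = gcd(6, 86) = 2

Answer: 2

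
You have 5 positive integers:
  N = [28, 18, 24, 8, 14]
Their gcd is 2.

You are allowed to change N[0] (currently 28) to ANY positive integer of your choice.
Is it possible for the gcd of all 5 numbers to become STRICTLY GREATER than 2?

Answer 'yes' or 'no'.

Current gcd = 2
gcd of all OTHER numbers (without N[0]=28): gcd([18, 24, 8, 14]) = 2
The new gcd after any change is gcd(2, new_value).
This can be at most 2.
Since 2 = old gcd 2, the gcd can only stay the same or decrease.

Answer: no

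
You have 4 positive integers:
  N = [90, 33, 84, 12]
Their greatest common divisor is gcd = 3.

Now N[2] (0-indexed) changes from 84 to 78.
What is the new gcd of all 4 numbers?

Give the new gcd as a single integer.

Numbers: [90, 33, 84, 12], gcd = 3
Change: index 2, 84 -> 78
gcd of the OTHER numbers (without index 2): gcd([90, 33, 12]) = 3
New gcd = gcd(g_others, new_val) = gcd(3, 78) = 3

Answer: 3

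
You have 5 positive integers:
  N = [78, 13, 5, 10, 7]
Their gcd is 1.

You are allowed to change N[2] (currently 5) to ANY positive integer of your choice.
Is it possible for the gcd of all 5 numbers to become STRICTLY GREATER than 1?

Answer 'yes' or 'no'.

Current gcd = 1
gcd of all OTHER numbers (without N[2]=5): gcd([78, 13, 10, 7]) = 1
The new gcd after any change is gcd(1, new_value).
This can be at most 1.
Since 1 = old gcd 1, the gcd can only stay the same or decrease.

Answer: no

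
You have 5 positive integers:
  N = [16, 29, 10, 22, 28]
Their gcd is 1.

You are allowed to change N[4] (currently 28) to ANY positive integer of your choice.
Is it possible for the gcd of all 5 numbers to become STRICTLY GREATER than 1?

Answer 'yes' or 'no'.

Answer: no

Derivation:
Current gcd = 1
gcd of all OTHER numbers (without N[4]=28): gcd([16, 29, 10, 22]) = 1
The new gcd after any change is gcd(1, new_value).
This can be at most 1.
Since 1 = old gcd 1, the gcd can only stay the same or decrease.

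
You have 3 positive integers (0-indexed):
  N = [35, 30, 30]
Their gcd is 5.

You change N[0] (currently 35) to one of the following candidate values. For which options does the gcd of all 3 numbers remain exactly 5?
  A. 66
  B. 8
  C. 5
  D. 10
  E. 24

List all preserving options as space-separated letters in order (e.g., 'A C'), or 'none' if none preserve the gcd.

Answer: C

Derivation:
Old gcd = 5; gcd of others (without N[0]) = 30
New gcd for candidate v: gcd(30, v). Preserves old gcd iff gcd(30, v) = 5.
  Option A: v=66, gcd(30,66)=6 -> changes
  Option B: v=8, gcd(30,8)=2 -> changes
  Option C: v=5, gcd(30,5)=5 -> preserves
  Option D: v=10, gcd(30,10)=10 -> changes
  Option E: v=24, gcd(30,24)=6 -> changes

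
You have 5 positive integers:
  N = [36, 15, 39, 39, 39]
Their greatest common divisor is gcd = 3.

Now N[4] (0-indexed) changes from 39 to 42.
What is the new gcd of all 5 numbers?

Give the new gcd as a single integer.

Numbers: [36, 15, 39, 39, 39], gcd = 3
Change: index 4, 39 -> 42
gcd of the OTHER numbers (without index 4): gcd([36, 15, 39, 39]) = 3
New gcd = gcd(g_others, new_val) = gcd(3, 42) = 3

Answer: 3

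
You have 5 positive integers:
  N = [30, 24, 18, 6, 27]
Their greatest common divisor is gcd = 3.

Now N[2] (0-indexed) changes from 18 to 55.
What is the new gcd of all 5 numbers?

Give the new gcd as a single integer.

Numbers: [30, 24, 18, 6, 27], gcd = 3
Change: index 2, 18 -> 55
gcd of the OTHER numbers (without index 2): gcd([30, 24, 6, 27]) = 3
New gcd = gcd(g_others, new_val) = gcd(3, 55) = 1

Answer: 1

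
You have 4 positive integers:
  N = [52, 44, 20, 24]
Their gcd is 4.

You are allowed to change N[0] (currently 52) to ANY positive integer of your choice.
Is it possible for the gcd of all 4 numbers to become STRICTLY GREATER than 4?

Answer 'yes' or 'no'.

Answer: no

Derivation:
Current gcd = 4
gcd of all OTHER numbers (without N[0]=52): gcd([44, 20, 24]) = 4
The new gcd after any change is gcd(4, new_value).
This can be at most 4.
Since 4 = old gcd 4, the gcd can only stay the same or decrease.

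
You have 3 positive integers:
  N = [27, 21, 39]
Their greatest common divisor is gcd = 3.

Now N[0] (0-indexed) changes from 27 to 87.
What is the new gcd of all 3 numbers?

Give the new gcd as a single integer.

Answer: 3

Derivation:
Numbers: [27, 21, 39], gcd = 3
Change: index 0, 27 -> 87
gcd of the OTHER numbers (without index 0): gcd([21, 39]) = 3
New gcd = gcd(g_others, new_val) = gcd(3, 87) = 3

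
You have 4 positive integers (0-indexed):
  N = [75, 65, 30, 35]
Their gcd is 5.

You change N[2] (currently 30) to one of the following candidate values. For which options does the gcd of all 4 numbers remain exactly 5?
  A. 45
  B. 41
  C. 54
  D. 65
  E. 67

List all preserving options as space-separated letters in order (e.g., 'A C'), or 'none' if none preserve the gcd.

Old gcd = 5; gcd of others (without N[2]) = 5
New gcd for candidate v: gcd(5, v). Preserves old gcd iff gcd(5, v) = 5.
  Option A: v=45, gcd(5,45)=5 -> preserves
  Option B: v=41, gcd(5,41)=1 -> changes
  Option C: v=54, gcd(5,54)=1 -> changes
  Option D: v=65, gcd(5,65)=5 -> preserves
  Option E: v=67, gcd(5,67)=1 -> changes

Answer: A D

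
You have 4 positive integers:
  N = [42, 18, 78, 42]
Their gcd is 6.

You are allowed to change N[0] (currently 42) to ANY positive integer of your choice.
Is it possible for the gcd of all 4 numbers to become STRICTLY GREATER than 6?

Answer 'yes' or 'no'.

Answer: no

Derivation:
Current gcd = 6
gcd of all OTHER numbers (without N[0]=42): gcd([18, 78, 42]) = 6
The new gcd after any change is gcd(6, new_value).
This can be at most 6.
Since 6 = old gcd 6, the gcd can only stay the same or decrease.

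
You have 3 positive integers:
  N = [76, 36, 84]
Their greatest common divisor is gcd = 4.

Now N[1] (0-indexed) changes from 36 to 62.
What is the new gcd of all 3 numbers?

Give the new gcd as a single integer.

Numbers: [76, 36, 84], gcd = 4
Change: index 1, 36 -> 62
gcd of the OTHER numbers (without index 1): gcd([76, 84]) = 4
New gcd = gcd(g_others, new_val) = gcd(4, 62) = 2

Answer: 2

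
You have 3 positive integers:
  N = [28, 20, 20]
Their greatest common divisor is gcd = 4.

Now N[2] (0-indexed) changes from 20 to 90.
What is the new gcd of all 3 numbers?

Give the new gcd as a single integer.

Answer: 2

Derivation:
Numbers: [28, 20, 20], gcd = 4
Change: index 2, 20 -> 90
gcd of the OTHER numbers (without index 2): gcd([28, 20]) = 4
New gcd = gcd(g_others, new_val) = gcd(4, 90) = 2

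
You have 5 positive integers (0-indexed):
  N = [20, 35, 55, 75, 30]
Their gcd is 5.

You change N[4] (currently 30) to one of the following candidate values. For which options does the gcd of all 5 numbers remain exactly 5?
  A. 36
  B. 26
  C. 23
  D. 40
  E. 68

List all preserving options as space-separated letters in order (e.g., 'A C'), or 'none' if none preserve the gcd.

Old gcd = 5; gcd of others (without N[4]) = 5
New gcd for candidate v: gcd(5, v). Preserves old gcd iff gcd(5, v) = 5.
  Option A: v=36, gcd(5,36)=1 -> changes
  Option B: v=26, gcd(5,26)=1 -> changes
  Option C: v=23, gcd(5,23)=1 -> changes
  Option D: v=40, gcd(5,40)=5 -> preserves
  Option E: v=68, gcd(5,68)=1 -> changes

Answer: D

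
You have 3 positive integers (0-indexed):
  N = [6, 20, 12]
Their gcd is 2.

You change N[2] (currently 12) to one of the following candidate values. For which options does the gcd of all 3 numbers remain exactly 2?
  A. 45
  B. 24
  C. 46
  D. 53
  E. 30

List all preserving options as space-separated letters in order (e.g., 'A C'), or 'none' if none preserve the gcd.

Old gcd = 2; gcd of others (without N[2]) = 2
New gcd for candidate v: gcd(2, v). Preserves old gcd iff gcd(2, v) = 2.
  Option A: v=45, gcd(2,45)=1 -> changes
  Option B: v=24, gcd(2,24)=2 -> preserves
  Option C: v=46, gcd(2,46)=2 -> preserves
  Option D: v=53, gcd(2,53)=1 -> changes
  Option E: v=30, gcd(2,30)=2 -> preserves

Answer: B C E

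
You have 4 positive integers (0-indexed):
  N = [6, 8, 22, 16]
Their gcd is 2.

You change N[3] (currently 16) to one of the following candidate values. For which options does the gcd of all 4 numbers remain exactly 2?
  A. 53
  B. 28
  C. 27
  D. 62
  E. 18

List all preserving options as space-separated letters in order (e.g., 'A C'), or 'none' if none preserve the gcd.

Old gcd = 2; gcd of others (without N[3]) = 2
New gcd for candidate v: gcd(2, v). Preserves old gcd iff gcd(2, v) = 2.
  Option A: v=53, gcd(2,53)=1 -> changes
  Option B: v=28, gcd(2,28)=2 -> preserves
  Option C: v=27, gcd(2,27)=1 -> changes
  Option D: v=62, gcd(2,62)=2 -> preserves
  Option E: v=18, gcd(2,18)=2 -> preserves

Answer: B D E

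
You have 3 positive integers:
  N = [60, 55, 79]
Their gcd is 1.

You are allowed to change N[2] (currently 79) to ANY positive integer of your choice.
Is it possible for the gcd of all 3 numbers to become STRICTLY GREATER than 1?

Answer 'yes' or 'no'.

Current gcd = 1
gcd of all OTHER numbers (without N[2]=79): gcd([60, 55]) = 5
The new gcd after any change is gcd(5, new_value).
This can be at most 5.
Since 5 > old gcd 1, the gcd CAN increase (e.g., set N[2] = 5).

Answer: yes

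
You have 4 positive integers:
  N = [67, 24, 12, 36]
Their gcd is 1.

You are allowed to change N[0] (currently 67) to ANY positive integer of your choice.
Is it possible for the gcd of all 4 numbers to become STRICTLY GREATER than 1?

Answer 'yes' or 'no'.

Current gcd = 1
gcd of all OTHER numbers (without N[0]=67): gcd([24, 12, 36]) = 12
The new gcd after any change is gcd(12, new_value).
This can be at most 12.
Since 12 > old gcd 1, the gcd CAN increase (e.g., set N[0] = 12).

Answer: yes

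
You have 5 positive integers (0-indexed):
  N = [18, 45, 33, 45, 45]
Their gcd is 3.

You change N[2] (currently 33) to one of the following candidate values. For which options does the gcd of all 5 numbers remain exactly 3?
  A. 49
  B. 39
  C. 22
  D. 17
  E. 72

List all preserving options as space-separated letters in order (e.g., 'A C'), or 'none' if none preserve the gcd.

Answer: B

Derivation:
Old gcd = 3; gcd of others (without N[2]) = 9
New gcd for candidate v: gcd(9, v). Preserves old gcd iff gcd(9, v) = 3.
  Option A: v=49, gcd(9,49)=1 -> changes
  Option B: v=39, gcd(9,39)=3 -> preserves
  Option C: v=22, gcd(9,22)=1 -> changes
  Option D: v=17, gcd(9,17)=1 -> changes
  Option E: v=72, gcd(9,72)=9 -> changes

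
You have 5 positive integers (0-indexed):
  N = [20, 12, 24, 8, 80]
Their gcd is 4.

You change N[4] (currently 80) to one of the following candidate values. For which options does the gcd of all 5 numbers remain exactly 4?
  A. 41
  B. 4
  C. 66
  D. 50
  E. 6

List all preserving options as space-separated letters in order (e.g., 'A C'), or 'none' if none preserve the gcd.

Old gcd = 4; gcd of others (without N[4]) = 4
New gcd for candidate v: gcd(4, v). Preserves old gcd iff gcd(4, v) = 4.
  Option A: v=41, gcd(4,41)=1 -> changes
  Option B: v=4, gcd(4,4)=4 -> preserves
  Option C: v=66, gcd(4,66)=2 -> changes
  Option D: v=50, gcd(4,50)=2 -> changes
  Option E: v=6, gcd(4,6)=2 -> changes

Answer: B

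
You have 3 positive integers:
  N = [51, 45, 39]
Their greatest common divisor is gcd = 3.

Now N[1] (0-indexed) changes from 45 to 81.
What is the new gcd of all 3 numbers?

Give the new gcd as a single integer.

Numbers: [51, 45, 39], gcd = 3
Change: index 1, 45 -> 81
gcd of the OTHER numbers (without index 1): gcd([51, 39]) = 3
New gcd = gcd(g_others, new_val) = gcd(3, 81) = 3

Answer: 3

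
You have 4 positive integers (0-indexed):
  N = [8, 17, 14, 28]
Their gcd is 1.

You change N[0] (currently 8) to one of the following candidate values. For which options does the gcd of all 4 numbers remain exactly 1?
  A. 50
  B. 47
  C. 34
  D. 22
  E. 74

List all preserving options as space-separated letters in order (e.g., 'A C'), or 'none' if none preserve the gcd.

Answer: A B C D E

Derivation:
Old gcd = 1; gcd of others (without N[0]) = 1
New gcd for candidate v: gcd(1, v). Preserves old gcd iff gcd(1, v) = 1.
  Option A: v=50, gcd(1,50)=1 -> preserves
  Option B: v=47, gcd(1,47)=1 -> preserves
  Option C: v=34, gcd(1,34)=1 -> preserves
  Option D: v=22, gcd(1,22)=1 -> preserves
  Option E: v=74, gcd(1,74)=1 -> preserves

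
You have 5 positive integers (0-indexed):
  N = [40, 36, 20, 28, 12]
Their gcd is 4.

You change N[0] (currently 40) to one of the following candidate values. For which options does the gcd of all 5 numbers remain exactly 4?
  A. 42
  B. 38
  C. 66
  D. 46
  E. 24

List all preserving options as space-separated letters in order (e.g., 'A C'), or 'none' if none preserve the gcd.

Old gcd = 4; gcd of others (without N[0]) = 4
New gcd for candidate v: gcd(4, v). Preserves old gcd iff gcd(4, v) = 4.
  Option A: v=42, gcd(4,42)=2 -> changes
  Option B: v=38, gcd(4,38)=2 -> changes
  Option C: v=66, gcd(4,66)=2 -> changes
  Option D: v=46, gcd(4,46)=2 -> changes
  Option E: v=24, gcd(4,24)=4 -> preserves

Answer: E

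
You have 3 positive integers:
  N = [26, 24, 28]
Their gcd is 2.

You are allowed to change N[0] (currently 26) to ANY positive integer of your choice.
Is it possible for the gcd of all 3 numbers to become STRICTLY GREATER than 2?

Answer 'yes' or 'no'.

Answer: yes

Derivation:
Current gcd = 2
gcd of all OTHER numbers (without N[0]=26): gcd([24, 28]) = 4
The new gcd after any change is gcd(4, new_value).
This can be at most 4.
Since 4 > old gcd 2, the gcd CAN increase (e.g., set N[0] = 4).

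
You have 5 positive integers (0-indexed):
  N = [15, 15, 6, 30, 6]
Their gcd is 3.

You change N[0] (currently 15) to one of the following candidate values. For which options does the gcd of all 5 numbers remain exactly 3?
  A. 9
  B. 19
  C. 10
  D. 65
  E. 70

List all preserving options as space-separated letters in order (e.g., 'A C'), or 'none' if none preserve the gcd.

Answer: A

Derivation:
Old gcd = 3; gcd of others (without N[0]) = 3
New gcd for candidate v: gcd(3, v). Preserves old gcd iff gcd(3, v) = 3.
  Option A: v=9, gcd(3,9)=3 -> preserves
  Option B: v=19, gcd(3,19)=1 -> changes
  Option C: v=10, gcd(3,10)=1 -> changes
  Option D: v=65, gcd(3,65)=1 -> changes
  Option E: v=70, gcd(3,70)=1 -> changes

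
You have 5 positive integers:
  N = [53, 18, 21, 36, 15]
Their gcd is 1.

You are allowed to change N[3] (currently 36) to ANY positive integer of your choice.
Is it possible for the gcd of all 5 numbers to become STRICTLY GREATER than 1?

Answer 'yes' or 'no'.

Current gcd = 1
gcd of all OTHER numbers (without N[3]=36): gcd([53, 18, 21, 15]) = 1
The new gcd after any change is gcd(1, new_value).
This can be at most 1.
Since 1 = old gcd 1, the gcd can only stay the same or decrease.

Answer: no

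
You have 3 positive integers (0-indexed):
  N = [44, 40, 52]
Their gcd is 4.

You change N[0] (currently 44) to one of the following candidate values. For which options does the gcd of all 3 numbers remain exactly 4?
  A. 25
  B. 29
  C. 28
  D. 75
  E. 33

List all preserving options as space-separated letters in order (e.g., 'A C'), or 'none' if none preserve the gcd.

Old gcd = 4; gcd of others (without N[0]) = 4
New gcd for candidate v: gcd(4, v). Preserves old gcd iff gcd(4, v) = 4.
  Option A: v=25, gcd(4,25)=1 -> changes
  Option B: v=29, gcd(4,29)=1 -> changes
  Option C: v=28, gcd(4,28)=4 -> preserves
  Option D: v=75, gcd(4,75)=1 -> changes
  Option E: v=33, gcd(4,33)=1 -> changes

Answer: C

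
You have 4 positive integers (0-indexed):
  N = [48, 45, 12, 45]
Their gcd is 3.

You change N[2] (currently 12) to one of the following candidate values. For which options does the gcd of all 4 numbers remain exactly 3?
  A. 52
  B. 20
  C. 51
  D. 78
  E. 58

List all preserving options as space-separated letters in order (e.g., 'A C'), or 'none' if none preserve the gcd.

Answer: C D

Derivation:
Old gcd = 3; gcd of others (without N[2]) = 3
New gcd for candidate v: gcd(3, v). Preserves old gcd iff gcd(3, v) = 3.
  Option A: v=52, gcd(3,52)=1 -> changes
  Option B: v=20, gcd(3,20)=1 -> changes
  Option C: v=51, gcd(3,51)=3 -> preserves
  Option D: v=78, gcd(3,78)=3 -> preserves
  Option E: v=58, gcd(3,58)=1 -> changes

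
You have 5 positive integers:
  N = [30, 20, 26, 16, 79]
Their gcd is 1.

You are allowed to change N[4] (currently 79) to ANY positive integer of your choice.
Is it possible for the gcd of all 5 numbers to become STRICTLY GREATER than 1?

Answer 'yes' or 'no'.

Answer: yes

Derivation:
Current gcd = 1
gcd of all OTHER numbers (without N[4]=79): gcd([30, 20, 26, 16]) = 2
The new gcd after any change is gcd(2, new_value).
This can be at most 2.
Since 2 > old gcd 1, the gcd CAN increase (e.g., set N[4] = 2).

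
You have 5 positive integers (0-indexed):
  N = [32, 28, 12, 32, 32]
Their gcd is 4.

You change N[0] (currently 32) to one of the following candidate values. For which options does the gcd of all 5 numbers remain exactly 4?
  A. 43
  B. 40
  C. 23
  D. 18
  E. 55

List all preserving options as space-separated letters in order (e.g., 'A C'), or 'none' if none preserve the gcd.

Old gcd = 4; gcd of others (without N[0]) = 4
New gcd for candidate v: gcd(4, v). Preserves old gcd iff gcd(4, v) = 4.
  Option A: v=43, gcd(4,43)=1 -> changes
  Option B: v=40, gcd(4,40)=4 -> preserves
  Option C: v=23, gcd(4,23)=1 -> changes
  Option D: v=18, gcd(4,18)=2 -> changes
  Option E: v=55, gcd(4,55)=1 -> changes

Answer: B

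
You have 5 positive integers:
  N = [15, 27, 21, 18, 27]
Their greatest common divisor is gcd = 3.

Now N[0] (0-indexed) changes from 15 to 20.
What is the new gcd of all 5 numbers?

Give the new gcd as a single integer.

Numbers: [15, 27, 21, 18, 27], gcd = 3
Change: index 0, 15 -> 20
gcd of the OTHER numbers (without index 0): gcd([27, 21, 18, 27]) = 3
New gcd = gcd(g_others, new_val) = gcd(3, 20) = 1

Answer: 1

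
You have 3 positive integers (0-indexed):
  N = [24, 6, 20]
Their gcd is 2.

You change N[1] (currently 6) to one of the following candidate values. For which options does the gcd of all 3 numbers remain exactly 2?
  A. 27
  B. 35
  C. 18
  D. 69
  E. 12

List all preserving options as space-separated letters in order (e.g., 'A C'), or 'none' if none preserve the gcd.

Old gcd = 2; gcd of others (without N[1]) = 4
New gcd for candidate v: gcd(4, v). Preserves old gcd iff gcd(4, v) = 2.
  Option A: v=27, gcd(4,27)=1 -> changes
  Option B: v=35, gcd(4,35)=1 -> changes
  Option C: v=18, gcd(4,18)=2 -> preserves
  Option D: v=69, gcd(4,69)=1 -> changes
  Option E: v=12, gcd(4,12)=4 -> changes

Answer: C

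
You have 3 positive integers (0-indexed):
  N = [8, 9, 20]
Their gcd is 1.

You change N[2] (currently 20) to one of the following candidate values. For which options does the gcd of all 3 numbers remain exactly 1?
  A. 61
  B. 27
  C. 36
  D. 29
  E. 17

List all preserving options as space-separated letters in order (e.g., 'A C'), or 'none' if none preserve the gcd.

Answer: A B C D E

Derivation:
Old gcd = 1; gcd of others (without N[2]) = 1
New gcd for candidate v: gcd(1, v). Preserves old gcd iff gcd(1, v) = 1.
  Option A: v=61, gcd(1,61)=1 -> preserves
  Option B: v=27, gcd(1,27)=1 -> preserves
  Option C: v=36, gcd(1,36)=1 -> preserves
  Option D: v=29, gcd(1,29)=1 -> preserves
  Option E: v=17, gcd(1,17)=1 -> preserves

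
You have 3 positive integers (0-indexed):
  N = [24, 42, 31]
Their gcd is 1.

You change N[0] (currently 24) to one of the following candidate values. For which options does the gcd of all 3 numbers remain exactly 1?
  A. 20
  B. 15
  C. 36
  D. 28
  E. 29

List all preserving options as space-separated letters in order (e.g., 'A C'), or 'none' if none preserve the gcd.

Old gcd = 1; gcd of others (without N[0]) = 1
New gcd for candidate v: gcd(1, v). Preserves old gcd iff gcd(1, v) = 1.
  Option A: v=20, gcd(1,20)=1 -> preserves
  Option B: v=15, gcd(1,15)=1 -> preserves
  Option C: v=36, gcd(1,36)=1 -> preserves
  Option D: v=28, gcd(1,28)=1 -> preserves
  Option E: v=29, gcd(1,29)=1 -> preserves

Answer: A B C D E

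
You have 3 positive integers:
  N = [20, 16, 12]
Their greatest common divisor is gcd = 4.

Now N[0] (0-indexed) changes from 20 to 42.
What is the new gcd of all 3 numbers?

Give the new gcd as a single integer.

Numbers: [20, 16, 12], gcd = 4
Change: index 0, 20 -> 42
gcd of the OTHER numbers (without index 0): gcd([16, 12]) = 4
New gcd = gcd(g_others, new_val) = gcd(4, 42) = 2

Answer: 2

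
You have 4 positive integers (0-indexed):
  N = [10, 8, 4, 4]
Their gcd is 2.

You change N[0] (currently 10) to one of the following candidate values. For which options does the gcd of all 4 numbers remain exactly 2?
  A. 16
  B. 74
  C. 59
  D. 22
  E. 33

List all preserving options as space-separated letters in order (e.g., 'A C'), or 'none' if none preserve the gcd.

Answer: B D

Derivation:
Old gcd = 2; gcd of others (without N[0]) = 4
New gcd for candidate v: gcd(4, v). Preserves old gcd iff gcd(4, v) = 2.
  Option A: v=16, gcd(4,16)=4 -> changes
  Option B: v=74, gcd(4,74)=2 -> preserves
  Option C: v=59, gcd(4,59)=1 -> changes
  Option D: v=22, gcd(4,22)=2 -> preserves
  Option E: v=33, gcd(4,33)=1 -> changes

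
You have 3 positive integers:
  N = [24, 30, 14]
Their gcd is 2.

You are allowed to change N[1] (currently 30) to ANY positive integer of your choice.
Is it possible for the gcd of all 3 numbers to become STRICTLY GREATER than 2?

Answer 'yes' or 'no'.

Answer: no

Derivation:
Current gcd = 2
gcd of all OTHER numbers (without N[1]=30): gcd([24, 14]) = 2
The new gcd after any change is gcd(2, new_value).
This can be at most 2.
Since 2 = old gcd 2, the gcd can only stay the same or decrease.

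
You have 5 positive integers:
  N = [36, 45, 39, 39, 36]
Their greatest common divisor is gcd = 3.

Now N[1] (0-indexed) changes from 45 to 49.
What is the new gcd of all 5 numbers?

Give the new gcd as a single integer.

Numbers: [36, 45, 39, 39, 36], gcd = 3
Change: index 1, 45 -> 49
gcd of the OTHER numbers (without index 1): gcd([36, 39, 39, 36]) = 3
New gcd = gcd(g_others, new_val) = gcd(3, 49) = 1

Answer: 1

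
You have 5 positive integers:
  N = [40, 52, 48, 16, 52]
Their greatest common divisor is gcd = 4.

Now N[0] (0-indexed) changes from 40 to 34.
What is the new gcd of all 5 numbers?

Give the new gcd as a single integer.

Answer: 2

Derivation:
Numbers: [40, 52, 48, 16, 52], gcd = 4
Change: index 0, 40 -> 34
gcd of the OTHER numbers (without index 0): gcd([52, 48, 16, 52]) = 4
New gcd = gcd(g_others, new_val) = gcd(4, 34) = 2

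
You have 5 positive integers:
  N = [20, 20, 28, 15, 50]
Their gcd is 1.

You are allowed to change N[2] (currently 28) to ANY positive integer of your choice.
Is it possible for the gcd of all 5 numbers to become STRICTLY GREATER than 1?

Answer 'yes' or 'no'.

Answer: yes

Derivation:
Current gcd = 1
gcd of all OTHER numbers (without N[2]=28): gcd([20, 20, 15, 50]) = 5
The new gcd after any change is gcd(5, new_value).
This can be at most 5.
Since 5 > old gcd 1, the gcd CAN increase (e.g., set N[2] = 5).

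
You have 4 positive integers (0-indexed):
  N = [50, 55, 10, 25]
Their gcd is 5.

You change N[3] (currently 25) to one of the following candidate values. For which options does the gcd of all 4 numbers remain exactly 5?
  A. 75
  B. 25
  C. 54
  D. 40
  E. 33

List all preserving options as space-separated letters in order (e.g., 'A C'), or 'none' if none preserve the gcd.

Old gcd = 5; gcd of others (without N[3]) = 5
New gcd for candidate v: gcd(5, v). Preserves old gcd iff gcd(5, v) = 5.
  Option A: v=75, gcd(5,75)=5 -> preserves
  Option B: v=25, gcd(5,25)=5 -> preserves
  Option C: v=54, gcd(5,54)=1 -> changes
  Option D: v=40, gcd(5,40)=5 -> preserves
  Option E: v=33, gcd(5,33)=1 -> changes

Answer: A B D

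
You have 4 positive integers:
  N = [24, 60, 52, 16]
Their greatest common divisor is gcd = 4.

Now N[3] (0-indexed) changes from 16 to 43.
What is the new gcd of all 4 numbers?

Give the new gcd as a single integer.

Answer: 1

Derivation:
Numbers: [24, 60, 52, 16], gcd = 4
Change: index 3, 16 -> 43
gcd of the OTHER numbers (without index 3): gcd([24, 60, 52]) = 4
New gcd = gcd(g_others, new_val) = gcd(4, 43) = 1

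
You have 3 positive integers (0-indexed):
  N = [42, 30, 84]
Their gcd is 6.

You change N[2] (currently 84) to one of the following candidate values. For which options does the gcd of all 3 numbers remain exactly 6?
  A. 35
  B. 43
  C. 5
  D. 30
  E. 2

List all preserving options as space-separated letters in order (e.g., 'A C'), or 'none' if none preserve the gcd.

Old gcd = 6; gcd of others (without N[2]) = 6
New gcd for candidate v: gcd(6, v). Preserves old gcd iff gcd(6, v) = 6.
  Option A: v=35, gcd(6,35)=1 -> changes
  Option B: v=43, gcd(6,43)=1 -> changes
  Option C: v=5, gcd(6,5)=1 -> changes
  Option D: v=30, gcd(6,30)=6 -> preserves
  Option E: v=2, gcd(6,2)=2 -> changes

Answer: D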